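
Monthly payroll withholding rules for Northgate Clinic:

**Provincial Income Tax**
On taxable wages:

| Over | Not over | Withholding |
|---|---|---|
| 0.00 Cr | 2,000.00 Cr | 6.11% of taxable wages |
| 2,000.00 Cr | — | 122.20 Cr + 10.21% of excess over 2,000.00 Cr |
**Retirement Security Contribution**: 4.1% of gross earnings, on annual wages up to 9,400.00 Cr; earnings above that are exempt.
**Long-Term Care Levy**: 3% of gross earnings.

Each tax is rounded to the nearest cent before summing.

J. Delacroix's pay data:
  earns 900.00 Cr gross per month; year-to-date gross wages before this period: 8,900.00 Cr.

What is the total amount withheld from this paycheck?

Provincial Income Tax: taxable = 900.00 Cr
  6.11% × 900.00 Cr = 54.99 Cr
Retirement Security Contribution: cap 9,400.00 Cr − YTD 8,900.00 Cr = 500.00 Cr subject; 4.1% × 500.00 Cr = 20.50 Cr
Long-Term Care Levy: 3% × 900.00 Cr = 27.00 Cr
Total: 54.99 Cr + 20.50 Cr + 27.00 Cr = 102.49 Cr

102.49 Cr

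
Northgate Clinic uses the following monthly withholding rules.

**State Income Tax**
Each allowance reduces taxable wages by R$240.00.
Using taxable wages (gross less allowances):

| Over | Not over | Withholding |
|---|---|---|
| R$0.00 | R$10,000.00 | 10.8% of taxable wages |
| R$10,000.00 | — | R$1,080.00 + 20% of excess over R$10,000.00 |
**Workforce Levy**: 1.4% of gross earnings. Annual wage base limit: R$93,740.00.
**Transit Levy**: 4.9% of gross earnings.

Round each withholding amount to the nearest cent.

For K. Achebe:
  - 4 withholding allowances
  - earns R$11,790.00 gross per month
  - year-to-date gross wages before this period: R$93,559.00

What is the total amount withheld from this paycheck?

R$1,826.24

State Income Tax: taxable = R$11,790.00 − 4×R$240.00 = R$10,830.00
  R$1,080.00 + 20% × (R$10,830.00 − R$10,000.00) = R$1,080.00 + 20% × R$830.00 = R$1,246.00
Workforce Levy: cap R$93,740.00 − YTD R$93,559.00 = R$181.00 subject; 1.4% × R$181.00 = R$2.53
Transit Levy: 4.9% × R$11,790.00 = R$577.71
Total: R$1,246.00 + R$2.53 + R$577.71 = R$1,826.24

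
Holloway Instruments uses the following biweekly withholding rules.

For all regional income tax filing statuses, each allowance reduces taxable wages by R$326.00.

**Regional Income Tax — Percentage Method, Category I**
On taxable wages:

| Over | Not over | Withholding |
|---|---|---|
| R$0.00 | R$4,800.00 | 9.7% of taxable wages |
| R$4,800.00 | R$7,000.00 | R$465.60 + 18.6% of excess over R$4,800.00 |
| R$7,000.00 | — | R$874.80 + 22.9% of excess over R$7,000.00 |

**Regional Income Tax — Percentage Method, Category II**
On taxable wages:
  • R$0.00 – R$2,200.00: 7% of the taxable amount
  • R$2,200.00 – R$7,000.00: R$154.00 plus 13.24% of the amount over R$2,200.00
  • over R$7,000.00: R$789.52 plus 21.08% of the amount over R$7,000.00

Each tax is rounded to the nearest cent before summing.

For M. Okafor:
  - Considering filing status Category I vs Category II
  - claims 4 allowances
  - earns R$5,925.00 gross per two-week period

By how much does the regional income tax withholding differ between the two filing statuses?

Regional Income Tax (Category I): taxable = R$5,925.00 − 4×R$326.00 = R$4,621.00
  9.7% × R$4,621.00 = R$448.24
Regional Income Tax (Category II): taxable = R$5,925.00 − 4×R$326.00 = R$4,621.00
  R$154.00 + 13.24% × (R$4,621.00 − R$2,200.00) = R$154.00 + 13.24% × R$2,421.00 = R$474.54
Difference: |R$448.24 − R$474.54| = R$26.30 (higher under Category II)

R$26.30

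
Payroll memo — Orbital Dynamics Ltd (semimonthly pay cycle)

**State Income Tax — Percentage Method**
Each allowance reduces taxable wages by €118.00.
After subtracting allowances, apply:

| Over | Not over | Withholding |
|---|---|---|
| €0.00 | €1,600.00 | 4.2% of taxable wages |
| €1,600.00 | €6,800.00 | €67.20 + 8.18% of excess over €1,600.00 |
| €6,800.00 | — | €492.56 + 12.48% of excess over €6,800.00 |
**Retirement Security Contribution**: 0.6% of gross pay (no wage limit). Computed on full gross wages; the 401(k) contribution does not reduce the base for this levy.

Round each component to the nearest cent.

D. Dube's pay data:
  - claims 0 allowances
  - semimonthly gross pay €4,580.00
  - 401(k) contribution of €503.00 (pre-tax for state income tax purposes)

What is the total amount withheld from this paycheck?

€297.30

State Income Tax: taxable = €4,580.00 − €503.00 = €4,077.00
  €67.20 + 8.18% × (€4,077.00 − €1,600.00) = €67.20 + 8.18% × €2,477.00 = €269.82
Retirement Security Contribution: 0.6% × €4,580.00 = €27.48
Total: €269.82 + €27.48 = €297.30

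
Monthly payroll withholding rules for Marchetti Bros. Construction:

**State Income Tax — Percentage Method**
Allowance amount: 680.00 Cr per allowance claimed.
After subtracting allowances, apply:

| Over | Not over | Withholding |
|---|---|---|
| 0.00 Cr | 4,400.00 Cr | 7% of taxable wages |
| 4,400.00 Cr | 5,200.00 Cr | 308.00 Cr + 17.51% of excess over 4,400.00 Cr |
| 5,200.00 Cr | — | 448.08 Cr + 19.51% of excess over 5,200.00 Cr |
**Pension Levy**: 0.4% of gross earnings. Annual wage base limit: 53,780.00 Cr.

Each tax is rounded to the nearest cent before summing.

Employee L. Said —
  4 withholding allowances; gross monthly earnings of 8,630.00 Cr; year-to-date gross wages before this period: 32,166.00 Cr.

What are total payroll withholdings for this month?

State Income Tax: taxable = 8,630.00 Cr − 4×680.00 Cr = 5,910.00 Cr
  448.08 Cr + 19.51% × (5,910.00 Cr − 5,200.00 Cr) = 448.08 Cr + 19.51% × 710.00 Cr = 586.60 Cr
Pension Levy: 0.4% × 8,630.00 Cr = 34.52 Cr
Total: 586.60 Cr + 34.52 Cr = 621.12 Cr

621.12 Cr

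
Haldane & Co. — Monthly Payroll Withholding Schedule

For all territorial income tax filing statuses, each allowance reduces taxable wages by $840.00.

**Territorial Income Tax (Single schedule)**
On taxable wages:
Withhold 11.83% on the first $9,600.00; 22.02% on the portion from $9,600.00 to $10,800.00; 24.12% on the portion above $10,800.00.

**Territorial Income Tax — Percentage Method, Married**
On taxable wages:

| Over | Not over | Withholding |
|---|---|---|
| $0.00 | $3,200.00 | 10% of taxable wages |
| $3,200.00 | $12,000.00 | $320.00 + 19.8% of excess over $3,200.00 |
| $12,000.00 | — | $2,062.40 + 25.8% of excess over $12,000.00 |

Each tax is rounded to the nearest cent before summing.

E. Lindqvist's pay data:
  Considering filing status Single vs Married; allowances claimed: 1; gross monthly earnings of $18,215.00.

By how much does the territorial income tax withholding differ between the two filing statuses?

$463.34

Territorial Income Tax (Single): taxable = $18,215.00 − 1×$840.00 = $17,375.00
  $1,399.92 + 24.12% × ($17,375.00 − $10,800.00) = $1,399.92 + 24.12% × $6,575.00 = $2,985.81
Territorial Income Tax (Married): taxable = $18,215.00 − 1×$840.00 = $17,375.00
  $2,062.40 + 25.8% × ($17,375.00 − $12,000.00) = $2,062.40 + 25.8% × $5,375.00 = $3,449.15
Difference: |$2,985.81 − $3,449.15| = $463.34 (higher under Married)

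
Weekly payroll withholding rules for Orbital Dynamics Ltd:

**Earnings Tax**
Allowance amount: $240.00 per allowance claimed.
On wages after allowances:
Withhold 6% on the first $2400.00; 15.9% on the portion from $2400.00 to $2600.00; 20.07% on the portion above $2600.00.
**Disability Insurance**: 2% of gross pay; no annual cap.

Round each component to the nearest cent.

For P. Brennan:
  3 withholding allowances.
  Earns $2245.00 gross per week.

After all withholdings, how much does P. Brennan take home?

Earnings Tax: taxable = $2245.00 − 3×$240.00 = $1525.00
  6% × $1525.00 = $91.50
Disability Insurance: 2% × $2245.00 = $44.90
Total withheld: $91.50 + $44.90 = $136.40
Net pay: $2245.00 − $136.40 = $2108.60

$2108.60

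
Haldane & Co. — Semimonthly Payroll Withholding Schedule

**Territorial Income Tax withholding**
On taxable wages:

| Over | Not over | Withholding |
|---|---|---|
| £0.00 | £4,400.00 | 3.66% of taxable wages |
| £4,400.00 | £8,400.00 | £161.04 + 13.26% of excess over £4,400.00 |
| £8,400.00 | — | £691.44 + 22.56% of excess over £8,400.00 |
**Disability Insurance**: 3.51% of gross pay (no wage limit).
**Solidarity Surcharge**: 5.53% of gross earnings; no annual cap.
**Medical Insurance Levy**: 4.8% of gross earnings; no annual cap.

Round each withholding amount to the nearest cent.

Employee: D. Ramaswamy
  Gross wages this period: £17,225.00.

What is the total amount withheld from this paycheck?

Territorial Income Tax: taxable = £17,225.00
  £691.44 + 22.56% × (£17,225.00 − £8,400.00) = £691.44 + 22.56% × £8,825.00 = £2,682.36
Disability Insurance: 3.51% × £17,225.00 = £604.60
Solidarity Surcharge: 5.53% × £17,225.00 = £952.54
Medical Insurance Levy: 4.8% × £17,225.00 = £826.80
Total: £2,682.36 + £604.60 + £952.54 + £826.80 = £5,066.30

£5,066.30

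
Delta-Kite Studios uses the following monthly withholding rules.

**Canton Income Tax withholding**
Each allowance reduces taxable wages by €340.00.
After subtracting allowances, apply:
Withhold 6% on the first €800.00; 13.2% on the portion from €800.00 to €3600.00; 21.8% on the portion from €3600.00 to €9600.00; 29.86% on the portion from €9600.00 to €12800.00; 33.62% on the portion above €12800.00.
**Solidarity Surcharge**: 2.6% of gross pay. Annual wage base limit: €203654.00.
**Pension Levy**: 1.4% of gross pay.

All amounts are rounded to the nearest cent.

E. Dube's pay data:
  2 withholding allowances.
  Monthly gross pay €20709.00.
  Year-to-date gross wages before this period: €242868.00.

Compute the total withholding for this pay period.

€5401.44

Canton Income Tax: taxable = €20709.00 − 2×€340.00 = €20029.00
  €2681.12 + 33.62% × (€20029.00 − €12800.00) = €2681.12 + 33.62% × €7229.00 = €5111.51
Solidarity Surcharge: YTD €242868.00 ≥ cap €203654.00 → €0.00
Pension Levy: 1.4% × €20709.00 = €289.93
Total: €5111.51 + €0.00 + €289.93 = €5401.44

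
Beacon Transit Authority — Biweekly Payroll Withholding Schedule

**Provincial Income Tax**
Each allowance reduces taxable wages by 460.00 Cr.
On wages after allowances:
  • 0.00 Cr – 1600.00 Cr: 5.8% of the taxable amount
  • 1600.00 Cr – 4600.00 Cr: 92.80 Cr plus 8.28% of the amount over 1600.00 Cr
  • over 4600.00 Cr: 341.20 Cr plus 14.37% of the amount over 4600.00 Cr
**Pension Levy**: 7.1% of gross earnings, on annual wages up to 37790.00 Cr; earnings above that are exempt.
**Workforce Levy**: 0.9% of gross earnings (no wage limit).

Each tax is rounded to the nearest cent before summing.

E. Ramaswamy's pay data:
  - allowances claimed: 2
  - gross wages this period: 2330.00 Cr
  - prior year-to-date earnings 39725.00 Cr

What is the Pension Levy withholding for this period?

Pension Levy: YTD 39725.00 Cr ≥ cap 37790.00 Cr → 0.00 Cr

0.00 Cr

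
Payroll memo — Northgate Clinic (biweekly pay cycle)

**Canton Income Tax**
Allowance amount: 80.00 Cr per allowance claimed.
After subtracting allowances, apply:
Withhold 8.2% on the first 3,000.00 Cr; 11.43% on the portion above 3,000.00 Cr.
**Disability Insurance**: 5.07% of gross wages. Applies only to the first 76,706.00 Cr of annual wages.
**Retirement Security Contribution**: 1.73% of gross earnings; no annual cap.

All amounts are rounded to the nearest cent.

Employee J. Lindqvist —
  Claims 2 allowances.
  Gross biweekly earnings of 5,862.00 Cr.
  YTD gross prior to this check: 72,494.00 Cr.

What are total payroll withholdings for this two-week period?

Canton Income Tax: taxable = 5,862.00 Cr − 2×80.00 Cr = 5,702.00 Cr
  246.00 Cr + 11.43% × (5,702.00 Cr − 3,000.00 Cr) = 246.00 Cr + 11.43% × 2,702.00 Cr = 554.84 Cr
Disability Insurance: cap 76,706.00 Cr − YTD 72,494.00 Cr = 4,212.00 Cr subject; 5.07% × 4,212.00 Cr = 213.55 Cr
Retirement Security Contribution: 1.73% × 5,862.00 Cr = 101.41 Cr
Total: 554.84 Cr + 213.55 Cr + 101.41 Cr = 869.80 Cr

869.80 Cr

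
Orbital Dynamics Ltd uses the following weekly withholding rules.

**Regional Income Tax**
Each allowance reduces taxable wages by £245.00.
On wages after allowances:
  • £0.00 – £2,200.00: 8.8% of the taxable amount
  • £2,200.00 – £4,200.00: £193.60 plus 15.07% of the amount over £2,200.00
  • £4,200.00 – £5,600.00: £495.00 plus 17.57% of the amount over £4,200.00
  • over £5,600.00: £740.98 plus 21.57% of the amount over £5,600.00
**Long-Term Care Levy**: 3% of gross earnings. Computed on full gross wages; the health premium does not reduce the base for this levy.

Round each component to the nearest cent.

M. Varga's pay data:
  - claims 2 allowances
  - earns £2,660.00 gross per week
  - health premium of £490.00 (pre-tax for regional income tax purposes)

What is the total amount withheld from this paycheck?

Regional Income Tax: taxable = £2,660.00 − £490.00 − 2×£245.00 = £1,680.00
  8.8% × £1,680.00 = £147.84
Long-Term Care Levy: 3% × £2,660.00 = £79.80
Total: £147.84 + £79.80 = £227.64

£227.64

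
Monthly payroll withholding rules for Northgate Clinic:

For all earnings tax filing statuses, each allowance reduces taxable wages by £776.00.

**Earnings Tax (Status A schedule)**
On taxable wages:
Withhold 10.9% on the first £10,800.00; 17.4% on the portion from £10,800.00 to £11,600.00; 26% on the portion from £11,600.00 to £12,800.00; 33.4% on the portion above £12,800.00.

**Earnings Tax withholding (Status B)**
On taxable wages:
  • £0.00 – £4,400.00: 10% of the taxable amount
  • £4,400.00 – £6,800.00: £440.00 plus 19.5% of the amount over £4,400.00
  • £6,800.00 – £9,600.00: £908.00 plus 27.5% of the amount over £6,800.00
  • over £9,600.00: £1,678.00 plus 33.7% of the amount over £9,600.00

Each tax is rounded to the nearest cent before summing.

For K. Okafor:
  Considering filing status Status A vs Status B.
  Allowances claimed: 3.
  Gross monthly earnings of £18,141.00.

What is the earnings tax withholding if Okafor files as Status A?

Earnings Tax (Status A): taxable = £18,141.00 − 3×£776.00 = £15,813.00
  £1,628.40 + 33.4% × (£15,813.00 − £12,800.00) = £1,628.40 + 33.4% × £3,013.00 = £2,634.74

£2,634.74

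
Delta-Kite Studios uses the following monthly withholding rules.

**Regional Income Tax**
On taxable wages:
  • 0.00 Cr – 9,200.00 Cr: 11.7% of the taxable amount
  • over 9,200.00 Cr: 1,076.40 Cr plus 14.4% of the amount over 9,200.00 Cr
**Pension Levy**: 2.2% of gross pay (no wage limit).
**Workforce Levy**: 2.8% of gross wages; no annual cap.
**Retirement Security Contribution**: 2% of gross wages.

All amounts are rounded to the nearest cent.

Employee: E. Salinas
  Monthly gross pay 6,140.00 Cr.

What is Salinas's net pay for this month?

Regional Income Tax: taxable = 6,140.00 Cr
  11.7% × 6,140.00 Cr = 718.38 Cr
Pension Levy: 2.2% × 6,140.00 Cr = 135.08 Cr
Workforce Levy: 2.8% × 6,140.00 Cr = 171.92 Cr
Retirement Security Contribution: 2% × 6,140.00 Cr = 122.80 Cr
Total withheld: 718.38 Cr + 135.08 Cr + 171.92 Cr + 122.80 Cr = 1,148.18 Cr
Net pay: 6,140.00 Cr − 1,148.18 Cr = 4,991.82 Cr

4,991.82 Cr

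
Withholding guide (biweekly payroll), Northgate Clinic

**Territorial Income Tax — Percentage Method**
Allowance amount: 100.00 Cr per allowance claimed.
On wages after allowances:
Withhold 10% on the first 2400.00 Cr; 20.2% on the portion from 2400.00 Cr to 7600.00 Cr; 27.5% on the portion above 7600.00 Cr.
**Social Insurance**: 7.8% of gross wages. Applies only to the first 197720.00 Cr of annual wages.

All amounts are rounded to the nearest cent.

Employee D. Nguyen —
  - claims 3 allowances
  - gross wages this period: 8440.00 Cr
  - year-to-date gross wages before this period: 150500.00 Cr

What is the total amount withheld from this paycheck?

2097.22 Cr

Territorial Income Tax: taxable = 8440.00 Cr − 3×100.00 Cr = 8140.00 Cr
  1290.40 Cr + 27.5% × (8140.00 Cr − 7600.00 Cr) = 1290.40 Cr + 27.5% × 540.00 Cr = 1438.90 Cr
Social Insurance: 7.8% × 8440.00 Cr = 658.32 Cr
Total: 1438.90 Cr + 658.32 Cr = 2097.22 Cr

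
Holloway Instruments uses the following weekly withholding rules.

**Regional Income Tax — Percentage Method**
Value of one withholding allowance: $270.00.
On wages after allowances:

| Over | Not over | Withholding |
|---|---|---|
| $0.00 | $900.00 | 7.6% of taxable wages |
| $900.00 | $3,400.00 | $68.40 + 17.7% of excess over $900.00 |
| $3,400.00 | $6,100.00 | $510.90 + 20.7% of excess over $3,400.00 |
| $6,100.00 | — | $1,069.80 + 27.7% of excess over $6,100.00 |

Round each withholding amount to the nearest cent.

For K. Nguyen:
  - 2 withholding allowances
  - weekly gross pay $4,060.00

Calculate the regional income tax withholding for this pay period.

$535.74

Regional Income Tax: taxable = $4,060.00 − 2×$270.00 = $3,520.00
  $510.90 + 20.7% × ($3,520.00 − $3,400.00) = $510.90 + 20.7% × $120.00 = $535.74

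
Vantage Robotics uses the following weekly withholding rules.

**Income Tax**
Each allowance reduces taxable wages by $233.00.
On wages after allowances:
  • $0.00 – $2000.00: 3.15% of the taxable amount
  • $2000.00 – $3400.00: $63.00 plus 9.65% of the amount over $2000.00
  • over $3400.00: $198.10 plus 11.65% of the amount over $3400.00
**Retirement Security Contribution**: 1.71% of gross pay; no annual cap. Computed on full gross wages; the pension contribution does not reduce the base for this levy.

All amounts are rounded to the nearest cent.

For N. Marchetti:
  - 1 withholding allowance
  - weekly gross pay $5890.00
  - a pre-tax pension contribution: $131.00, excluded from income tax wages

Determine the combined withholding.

Income Tax: taxable = $5890.00 − $131.00 − 1×$233.00 = $5526.00
  $198.10 + 11.65% × ($5526.00 − $3400.00) = $198.10 + 11.65% × $2126.00 = $445.78
Retirement Security Contribution: 1.71% × $5890.00 = $100.72
Total: $445.78 + $100.72 = $546.50

$546.50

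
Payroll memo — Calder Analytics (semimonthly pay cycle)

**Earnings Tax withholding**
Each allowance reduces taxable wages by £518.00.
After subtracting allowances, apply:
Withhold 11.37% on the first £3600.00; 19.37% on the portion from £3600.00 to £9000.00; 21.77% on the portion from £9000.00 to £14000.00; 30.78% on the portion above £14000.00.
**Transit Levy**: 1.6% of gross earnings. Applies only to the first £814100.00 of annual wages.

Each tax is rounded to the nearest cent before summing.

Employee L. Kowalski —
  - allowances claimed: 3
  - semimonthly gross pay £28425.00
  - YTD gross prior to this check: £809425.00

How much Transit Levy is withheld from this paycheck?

Transit Levy: cap £814100.00 − YTD £809425.00 = £4675.00 subject; 1.6% × £4675.00 = £74.80

£74.80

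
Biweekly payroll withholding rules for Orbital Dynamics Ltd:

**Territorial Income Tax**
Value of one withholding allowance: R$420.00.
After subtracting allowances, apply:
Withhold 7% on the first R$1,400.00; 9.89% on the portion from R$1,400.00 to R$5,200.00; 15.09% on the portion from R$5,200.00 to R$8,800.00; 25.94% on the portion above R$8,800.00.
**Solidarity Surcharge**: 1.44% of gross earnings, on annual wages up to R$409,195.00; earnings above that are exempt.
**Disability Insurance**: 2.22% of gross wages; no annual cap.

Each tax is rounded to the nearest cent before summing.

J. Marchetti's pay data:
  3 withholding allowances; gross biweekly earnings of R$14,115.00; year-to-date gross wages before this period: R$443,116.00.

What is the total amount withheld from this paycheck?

R$2,382.28

Territorial Income Tax: taxable = R$14,115.00 − 3×R$420.00 = R$12,855.00
  R$1,017.06 + 25.94% × (R$12,855.00 − R$8,800.00) = R$1,017.06 + 25.94% × R$4,055.00 = R$2,068.93
Solidarity Surcharge: YTD R$443,116.00 ≥ cap R$409,195.00 → R$0.00
Disability Insurance: 2.22% × R$14,115.00 = R$313.35
Total: R$2,068.93 + R$0.00 + R$313.35 = R$2,382.28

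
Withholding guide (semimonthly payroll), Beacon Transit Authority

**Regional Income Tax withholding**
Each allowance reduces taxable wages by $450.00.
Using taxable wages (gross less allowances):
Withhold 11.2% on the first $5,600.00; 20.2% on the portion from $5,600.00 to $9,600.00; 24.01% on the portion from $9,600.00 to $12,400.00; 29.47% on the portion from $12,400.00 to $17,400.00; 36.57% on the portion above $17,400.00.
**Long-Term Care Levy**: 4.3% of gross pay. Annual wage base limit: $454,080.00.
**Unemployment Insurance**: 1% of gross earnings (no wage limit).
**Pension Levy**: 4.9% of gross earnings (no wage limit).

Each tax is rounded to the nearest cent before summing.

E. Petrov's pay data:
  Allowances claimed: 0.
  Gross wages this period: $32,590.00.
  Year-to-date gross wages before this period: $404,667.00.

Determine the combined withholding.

Regional Income Tax: taxable = $32,590.00
  $3,580.98 + 36.57% × ($32,590.00 − $17,400.00) = $3,580.98 + 36.57% × $15,190.00 = $9,135.96
Long-Term Care Levy: 4.3% × $32,590.00 = $1,401.37
Unemployment Insurance: 1% × $32,590.00 = $325.90
Pension Levy: 4.9% × $32,590.00 = $1,596.91
Total: $9,135.96 + $1,401.37 + $325.90 + $1,596.91 = $12,460.14

$12,460.14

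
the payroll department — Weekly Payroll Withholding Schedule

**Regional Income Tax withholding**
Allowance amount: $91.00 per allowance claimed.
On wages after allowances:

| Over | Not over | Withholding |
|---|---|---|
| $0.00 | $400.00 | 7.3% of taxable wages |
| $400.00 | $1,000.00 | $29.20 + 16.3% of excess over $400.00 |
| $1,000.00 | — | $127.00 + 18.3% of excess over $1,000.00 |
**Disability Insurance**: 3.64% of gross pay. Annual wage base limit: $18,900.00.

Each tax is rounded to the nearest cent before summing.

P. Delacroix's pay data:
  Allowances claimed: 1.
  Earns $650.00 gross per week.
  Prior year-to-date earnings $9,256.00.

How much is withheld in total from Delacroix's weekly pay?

$78.78

Regional Income Tax: taxable = $650.00 − 1×$91.00 = $559.00
  $29.20 + 16.3% × ($559.00 − $400.00) = $29.20 + 16.3% × $159.00 = $55.12
Disability Insurance: 3.64% × $650.00 = $23.66
Total: $55.12 + $23.66 = $78.78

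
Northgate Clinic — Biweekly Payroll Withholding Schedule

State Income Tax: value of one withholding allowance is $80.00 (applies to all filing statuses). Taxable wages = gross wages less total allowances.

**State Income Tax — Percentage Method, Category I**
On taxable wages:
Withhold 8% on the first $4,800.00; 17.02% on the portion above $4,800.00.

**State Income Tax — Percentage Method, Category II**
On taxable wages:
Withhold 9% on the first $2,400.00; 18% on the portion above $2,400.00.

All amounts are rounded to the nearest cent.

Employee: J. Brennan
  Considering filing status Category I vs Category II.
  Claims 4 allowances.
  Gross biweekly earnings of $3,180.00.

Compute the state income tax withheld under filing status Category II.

$298.80

State Income Tax (Category II): taxable = $3,180.00 − 4×$80.00 = $2,860.00
  $216.00 + 18% × ($2,860.00 − $2,400.00) = $216.00 + 18% × $460.00 = $298.80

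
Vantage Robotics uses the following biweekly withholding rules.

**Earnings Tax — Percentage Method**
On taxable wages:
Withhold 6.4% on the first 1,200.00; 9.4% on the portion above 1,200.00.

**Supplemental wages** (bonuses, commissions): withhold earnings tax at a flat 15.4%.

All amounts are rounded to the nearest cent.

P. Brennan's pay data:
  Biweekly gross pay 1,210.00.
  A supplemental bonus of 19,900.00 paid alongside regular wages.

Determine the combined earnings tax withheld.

3,142.34

Earnings Tax: taxable = 1,210.00
  76.80 + 9.4% × (1,210.00 − 1,200.00) = 76.80 + 9.4% × 10.00 = 77.74
Supplemental (15.4% flat on bonus): 15.4% × 19,900.00 = 3,064.60
Total earnings tax: 77.74 + 3,064.60 = 3,142.34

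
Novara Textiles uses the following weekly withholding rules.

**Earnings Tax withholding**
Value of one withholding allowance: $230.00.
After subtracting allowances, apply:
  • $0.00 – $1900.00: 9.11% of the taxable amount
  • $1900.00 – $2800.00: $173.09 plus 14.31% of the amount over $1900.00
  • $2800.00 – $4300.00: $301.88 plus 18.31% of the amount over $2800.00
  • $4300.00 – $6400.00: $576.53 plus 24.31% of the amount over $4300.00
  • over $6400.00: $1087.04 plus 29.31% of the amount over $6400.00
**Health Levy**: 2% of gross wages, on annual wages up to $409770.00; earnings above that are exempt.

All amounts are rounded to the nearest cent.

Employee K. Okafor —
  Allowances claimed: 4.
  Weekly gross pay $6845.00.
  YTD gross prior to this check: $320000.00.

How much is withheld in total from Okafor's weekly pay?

$1108.47

Earnings Tax: taxable = $6845.00 − 4×$230.00 = $5925.00
  $576.53 + 24.31% × ($5925.00 − $4300.00) = $576.53 + 24.31% × $1625.00 = $971.57
Health Levy: 2% × $6845.00 = $136.90
Total: $971.57 + $136.90 = $1108.47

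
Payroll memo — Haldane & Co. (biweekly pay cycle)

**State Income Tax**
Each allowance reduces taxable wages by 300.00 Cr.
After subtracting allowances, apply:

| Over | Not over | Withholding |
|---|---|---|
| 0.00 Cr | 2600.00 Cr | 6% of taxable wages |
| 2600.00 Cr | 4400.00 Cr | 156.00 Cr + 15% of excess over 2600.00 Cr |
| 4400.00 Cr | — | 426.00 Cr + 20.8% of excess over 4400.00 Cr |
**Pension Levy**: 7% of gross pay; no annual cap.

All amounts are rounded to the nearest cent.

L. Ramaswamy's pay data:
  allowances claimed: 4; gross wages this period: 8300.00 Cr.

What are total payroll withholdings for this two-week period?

State Income Tax: taxable = 8300.00 Cr − 4×300.00 Cr = 7100.00 Cr
  426.00 Cr + 20.8% × (7100.00 Cr − 4400.00 Cr) = 426.00 Cr + 20.8% × 2700.00 Cr = 987.60 Cr
Pension Levy: 7% × 8300.00 Cr = 581.00 Cr
Total: 987.60 Cr + 581.00 Cr = 1568.60 Cr

1568.60 Cr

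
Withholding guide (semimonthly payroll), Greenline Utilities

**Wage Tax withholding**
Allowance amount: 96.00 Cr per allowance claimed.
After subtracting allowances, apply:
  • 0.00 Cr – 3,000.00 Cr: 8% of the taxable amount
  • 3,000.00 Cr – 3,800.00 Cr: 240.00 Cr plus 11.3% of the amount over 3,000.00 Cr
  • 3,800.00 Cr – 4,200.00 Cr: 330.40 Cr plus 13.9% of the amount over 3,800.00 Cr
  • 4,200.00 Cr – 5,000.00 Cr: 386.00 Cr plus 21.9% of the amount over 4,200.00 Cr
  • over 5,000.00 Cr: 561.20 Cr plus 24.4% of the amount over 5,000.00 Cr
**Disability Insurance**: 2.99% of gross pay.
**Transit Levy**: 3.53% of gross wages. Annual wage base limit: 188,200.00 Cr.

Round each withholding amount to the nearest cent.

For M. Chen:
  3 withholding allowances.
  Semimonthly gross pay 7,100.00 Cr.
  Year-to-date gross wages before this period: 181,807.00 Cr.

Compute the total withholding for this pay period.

Wage Tax: taxable = 7,100.00 Cr − 3×96.00 Cr = 6,812.00 Cr
  561.20 Cr + 24.4% × (6,812.00 Cr − 5,000.00 Cr) = 561.20 Cr + 24.4% × 1,812.00 Cr = 1,003.33 Cr
Disability Insurance: 2.99% × 7,100.00 Cr = 212.29 Cr
Transit Levy: cap 188,200.00 Cr − YTD 181,807.00 Cr = 6,393.00 Cr subject; 3.53% × 6,393.00 Cr = 225.67 Cr
Total: 1,003.33 Cr + 212.29 Cr + 225.67 Cr = 1,441.29 Cr

1,441.29 Cr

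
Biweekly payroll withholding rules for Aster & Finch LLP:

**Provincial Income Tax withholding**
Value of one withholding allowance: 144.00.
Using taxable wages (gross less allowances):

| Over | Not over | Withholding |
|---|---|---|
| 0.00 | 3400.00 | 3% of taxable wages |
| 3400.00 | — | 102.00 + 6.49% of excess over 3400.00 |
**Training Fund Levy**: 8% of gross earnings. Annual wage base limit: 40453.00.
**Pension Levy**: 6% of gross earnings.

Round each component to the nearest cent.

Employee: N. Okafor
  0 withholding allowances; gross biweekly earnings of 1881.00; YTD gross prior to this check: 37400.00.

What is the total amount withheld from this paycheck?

Provincial Income Tax: taxable = 1881.00
  3% × 1881.00 = 56.43
Training Fund Levy: 8% × 1881.00 = 150.48
Pension Levy: 6% × 1881.00 = 112.86
Total: 56.43 + 150.48 + 112.86 = 319.77

319.77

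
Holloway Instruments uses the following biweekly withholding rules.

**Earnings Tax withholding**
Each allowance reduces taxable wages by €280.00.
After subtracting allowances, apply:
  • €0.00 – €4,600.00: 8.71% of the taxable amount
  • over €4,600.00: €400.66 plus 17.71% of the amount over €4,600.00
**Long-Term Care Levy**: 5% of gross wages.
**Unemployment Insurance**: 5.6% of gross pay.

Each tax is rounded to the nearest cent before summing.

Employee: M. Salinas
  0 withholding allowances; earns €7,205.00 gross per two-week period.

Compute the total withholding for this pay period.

Earnings Tax: taxable = €7,205.00
  €400.66 + 17.71% × (€7,205.00 − €4,600.00) = €400.66 + 17.71% × €2,605.00 = €862.01
Long-Term Care Levy: 5% × €7,205.00 = €360.25
Unemployment Insurance: 5.6% × €7,205.00 = €403.48
Total: €862.01 + €360.25 + €403.48 = €1,625.74

€1,625.74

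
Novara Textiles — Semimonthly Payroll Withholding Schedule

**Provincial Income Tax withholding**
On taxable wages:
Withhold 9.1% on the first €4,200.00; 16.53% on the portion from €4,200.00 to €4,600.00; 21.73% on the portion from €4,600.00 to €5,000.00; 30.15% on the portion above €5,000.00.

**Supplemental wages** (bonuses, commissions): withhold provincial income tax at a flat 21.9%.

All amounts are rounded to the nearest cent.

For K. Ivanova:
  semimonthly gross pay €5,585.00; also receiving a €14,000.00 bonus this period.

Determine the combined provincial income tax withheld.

Provincial Income Tax: taxable = €5,585.00
  €535.24 + 30.15% × (€5,585.00 − €5,000.00) = €535.24 + 30.15% × €585.00 = €711.62
Supplemental (21.9% flat on bonus): 21.9% × €14,000.00 = €3,066.00
Total provincial income tax: €711.62 + €3,066.00 = €3,777.62

€3,777.62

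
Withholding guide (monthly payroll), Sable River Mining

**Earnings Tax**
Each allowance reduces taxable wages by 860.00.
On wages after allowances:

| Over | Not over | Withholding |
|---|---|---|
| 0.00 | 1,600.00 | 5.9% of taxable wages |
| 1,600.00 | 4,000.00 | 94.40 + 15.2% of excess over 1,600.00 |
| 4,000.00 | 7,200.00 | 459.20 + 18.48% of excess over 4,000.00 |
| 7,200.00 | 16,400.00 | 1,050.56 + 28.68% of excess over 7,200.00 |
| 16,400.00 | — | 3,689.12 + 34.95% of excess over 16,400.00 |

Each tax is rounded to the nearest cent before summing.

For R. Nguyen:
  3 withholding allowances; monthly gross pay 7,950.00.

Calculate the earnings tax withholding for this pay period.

Earnings Tax: taxable = 7,950.00 − 3×860.00 = 5,370.00
  459.20 + 18.48% × (5,370.00 − 4,000.00) = 459.20 + 18.48% × 1,370.00 = 712.38

712.38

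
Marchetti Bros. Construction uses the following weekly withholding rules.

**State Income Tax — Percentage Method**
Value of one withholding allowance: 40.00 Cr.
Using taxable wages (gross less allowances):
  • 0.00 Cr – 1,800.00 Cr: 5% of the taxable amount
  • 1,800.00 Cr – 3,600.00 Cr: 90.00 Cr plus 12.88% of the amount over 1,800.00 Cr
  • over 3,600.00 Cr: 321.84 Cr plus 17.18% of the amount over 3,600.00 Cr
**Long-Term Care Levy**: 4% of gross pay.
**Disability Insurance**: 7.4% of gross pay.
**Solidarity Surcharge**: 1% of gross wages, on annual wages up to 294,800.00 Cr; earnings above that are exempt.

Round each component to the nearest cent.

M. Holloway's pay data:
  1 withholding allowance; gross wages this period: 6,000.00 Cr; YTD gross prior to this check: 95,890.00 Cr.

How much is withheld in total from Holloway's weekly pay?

State Income Tax: taxable = 6,000.00 Cr − 1×40.00 Cr = 5,960.00 Cr
  321.84 Cr + 17.18% × (5,960.00 Cr − 3,600.00 Cr) = 321.84 Cr + 17.18% × 2,360.00 Cr = 727.29 Cr
Long-Term Care Levy: 4% × 6,000.00 Cr = 240.00 Cr
Disability Insurance: 7.4% × 6,000.00 Cr = 444.00 Cr
Solidarity Surcharge: 1% × 6,000.00 Cr = 60.00 Cr
Total: 727.29 Cr + 240.00 Cr + 444.00 Cr + 60.00 Cr = 1,471.29 Cr

1,471.29 Cr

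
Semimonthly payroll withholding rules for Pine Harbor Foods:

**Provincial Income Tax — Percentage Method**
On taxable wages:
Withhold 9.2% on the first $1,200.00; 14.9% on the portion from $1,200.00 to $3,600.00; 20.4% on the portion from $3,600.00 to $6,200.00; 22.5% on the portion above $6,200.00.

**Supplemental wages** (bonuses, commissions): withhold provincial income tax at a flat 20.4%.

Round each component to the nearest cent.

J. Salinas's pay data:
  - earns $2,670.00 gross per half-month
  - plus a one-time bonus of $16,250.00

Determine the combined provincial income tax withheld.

$3,644.43

Provincial Income Tax: taxable = $2,670.00
  $110.40 + 14.9% × ($2,670.00 − $1,200.00) = $110.40 + 14.9% × $1,470.00 = $329.43
Supplemental (20.4% flat on bonus): 20.4% × $16,250.00 = $3,315.00
Total provincial income tax: $329.43 + $3,315.00 = $3,644.43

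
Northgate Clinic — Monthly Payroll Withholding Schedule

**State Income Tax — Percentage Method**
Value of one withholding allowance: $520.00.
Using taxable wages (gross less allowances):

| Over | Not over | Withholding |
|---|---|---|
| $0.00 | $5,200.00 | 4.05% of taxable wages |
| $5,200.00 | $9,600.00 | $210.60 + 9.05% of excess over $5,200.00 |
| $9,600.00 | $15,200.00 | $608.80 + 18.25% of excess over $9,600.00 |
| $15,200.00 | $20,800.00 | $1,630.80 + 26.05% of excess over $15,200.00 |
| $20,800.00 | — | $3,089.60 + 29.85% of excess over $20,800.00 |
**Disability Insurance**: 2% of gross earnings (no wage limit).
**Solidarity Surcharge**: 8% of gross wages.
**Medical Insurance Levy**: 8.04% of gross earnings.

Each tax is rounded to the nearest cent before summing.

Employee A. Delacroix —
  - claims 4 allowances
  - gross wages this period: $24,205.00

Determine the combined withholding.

State Income Tax: taxable = $24,205.00 − 4×$520.00 = $22,125.00
  $3,089.60 + 29.85% × ($22,125.00 − $20,800.00) = $3,089.60 + 29.85% × $1,325.00 = $3,485.11
Disability Insurance: 2% × $24,205.00 = $484.10
Solidarity Surcharge: 8% × $24,205.00 = $1,936.40
Medical Insurance Levy: 8.04% × $24,205.00 = $1,946.08
Total: $3,485.11 + $484.10 + $1,936.40 + $1,946.08 = $7,851.69

$7,851.69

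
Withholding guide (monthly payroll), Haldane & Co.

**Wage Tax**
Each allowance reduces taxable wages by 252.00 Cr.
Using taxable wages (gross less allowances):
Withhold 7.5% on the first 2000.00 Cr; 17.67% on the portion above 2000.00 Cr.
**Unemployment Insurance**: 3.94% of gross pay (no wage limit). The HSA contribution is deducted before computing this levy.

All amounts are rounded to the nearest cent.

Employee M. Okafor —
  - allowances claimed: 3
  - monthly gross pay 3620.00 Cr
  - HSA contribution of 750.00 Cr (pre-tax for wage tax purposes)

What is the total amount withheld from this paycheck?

Wage Tax: taxable = 3620.00 Cr − 750.00 Cr − 3×252.00 Cr = 2114.00 Cr
  150.00 Cr + 17.67% × (2114.00 Cr − 2000.00 Cr) = 150.00 Cr + 17.67% × 114.00 Cr = 170.14 Cr
Unemployment Insurance: 3.94% × 2870.00 Cr = 113.08 Cr
Total: 170.14 Cr + 113.08 Cr = 283.22 Cr

283.22 Cr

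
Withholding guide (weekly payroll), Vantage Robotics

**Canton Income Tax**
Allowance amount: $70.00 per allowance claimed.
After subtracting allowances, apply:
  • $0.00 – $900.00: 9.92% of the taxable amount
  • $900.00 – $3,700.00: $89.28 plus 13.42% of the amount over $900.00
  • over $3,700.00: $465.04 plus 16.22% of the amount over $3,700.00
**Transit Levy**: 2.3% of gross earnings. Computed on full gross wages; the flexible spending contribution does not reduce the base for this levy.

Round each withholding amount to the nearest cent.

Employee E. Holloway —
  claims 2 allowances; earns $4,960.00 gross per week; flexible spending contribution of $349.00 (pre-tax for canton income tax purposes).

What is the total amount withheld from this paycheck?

$704.18

Canton Income Tax: taxable = $4,960.00 − $349.00 − 2×$70.00 = $4,471.00
  $465.04 + 16.22% × ($4,471.00 − $3,700.00) = $465.04 + 16.22% × $771.00 = $590.10
Transit Levy: 2.3% × $4,960.00 = $114.08
Total: $590.10 + $114.08 = $704.18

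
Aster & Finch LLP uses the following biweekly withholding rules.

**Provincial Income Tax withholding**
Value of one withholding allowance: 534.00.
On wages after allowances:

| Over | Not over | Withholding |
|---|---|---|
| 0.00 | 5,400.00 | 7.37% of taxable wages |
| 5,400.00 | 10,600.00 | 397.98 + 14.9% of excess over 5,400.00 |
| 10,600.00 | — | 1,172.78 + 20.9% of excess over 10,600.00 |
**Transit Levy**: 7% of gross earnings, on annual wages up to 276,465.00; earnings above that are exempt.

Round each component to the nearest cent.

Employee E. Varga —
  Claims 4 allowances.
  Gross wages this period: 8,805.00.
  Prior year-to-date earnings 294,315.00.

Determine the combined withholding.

Provincial Income Tax: taxable = 8,805.00 − 4×534.00 = 6,669.00
  397.98 + 14.9% × (6,669.00 − 5,400.00) = 397.98 + 14.9% × 1,269.00 = 587.06
Transit Levy: YTD 294,315.00 ≥ cap 276,465.00 → 0.00
Total: 587.06 + 0.00 = 587.06

587.06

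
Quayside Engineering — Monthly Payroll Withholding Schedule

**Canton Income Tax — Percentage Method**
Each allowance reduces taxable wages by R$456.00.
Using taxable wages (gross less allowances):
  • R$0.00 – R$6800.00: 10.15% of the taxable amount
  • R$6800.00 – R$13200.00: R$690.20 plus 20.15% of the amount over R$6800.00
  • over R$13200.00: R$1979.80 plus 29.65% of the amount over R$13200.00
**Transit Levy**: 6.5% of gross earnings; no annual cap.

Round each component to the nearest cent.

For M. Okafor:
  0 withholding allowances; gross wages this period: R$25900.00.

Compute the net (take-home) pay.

Canton Income Tax: taxable = R$25900.00
  R$1979.80 + 29.65% × (R$25900.00 − R$13200.00) = R$1979.80 + 29.65% × R$12700.00 = R$5745.35
Transit Levy: 6.5% × R$25900.00 = R$1683.50
Total withheld: R$5745.35 + R$1683.50 = R$7428.85
Net pay: R$25900.00 − R$7428.85 = R$18471.15

R$18471.15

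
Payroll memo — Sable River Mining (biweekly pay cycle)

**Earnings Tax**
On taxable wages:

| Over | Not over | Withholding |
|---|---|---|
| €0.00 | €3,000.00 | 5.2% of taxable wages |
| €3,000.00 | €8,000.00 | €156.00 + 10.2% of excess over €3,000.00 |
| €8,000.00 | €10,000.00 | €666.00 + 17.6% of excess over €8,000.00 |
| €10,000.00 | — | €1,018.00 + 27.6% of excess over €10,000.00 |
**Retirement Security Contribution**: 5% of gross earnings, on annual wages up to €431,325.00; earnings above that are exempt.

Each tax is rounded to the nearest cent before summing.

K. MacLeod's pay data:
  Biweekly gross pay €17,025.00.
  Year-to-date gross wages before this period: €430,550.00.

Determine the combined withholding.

€2,995.65

Earnings Tax: taxable = €17,025.00
  €1,018.00 + 27.6% × (€17,025.00 − €10,000.00) = €1,018.00 + 27.6% × €7,025.00 = €2,956.90
Retirement Security Contribution: cap €431,325.00 − YTD €430,550.00 = €775.00 subject; 5% × €775.00 = €38.75
Total: €2,956.90 + €38.75 = €2,995.65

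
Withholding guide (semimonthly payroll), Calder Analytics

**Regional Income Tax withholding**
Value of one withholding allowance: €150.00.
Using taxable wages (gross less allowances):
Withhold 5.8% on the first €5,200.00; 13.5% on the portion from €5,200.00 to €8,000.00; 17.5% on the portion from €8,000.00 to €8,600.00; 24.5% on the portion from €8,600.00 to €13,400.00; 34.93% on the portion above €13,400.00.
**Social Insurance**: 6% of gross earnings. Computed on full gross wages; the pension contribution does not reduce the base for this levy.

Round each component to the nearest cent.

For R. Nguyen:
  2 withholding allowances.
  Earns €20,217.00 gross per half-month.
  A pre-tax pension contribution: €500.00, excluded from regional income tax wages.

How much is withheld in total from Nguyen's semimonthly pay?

Regional Income Tax: taxable = €20,217.00 − €500.00 − 2×€150.00 = €19,417.00
  €1,960.60 + 34.93% × (€19,417.00 − €13,400.00) = €1,960.60 + 34.93% × €6,017.00 = €4,062.34
Social Insurance: 6% × €20,217.00 = €1,213.02
Total: €4,062.34 + €1,213.02 = €5,275.36

€5,275.36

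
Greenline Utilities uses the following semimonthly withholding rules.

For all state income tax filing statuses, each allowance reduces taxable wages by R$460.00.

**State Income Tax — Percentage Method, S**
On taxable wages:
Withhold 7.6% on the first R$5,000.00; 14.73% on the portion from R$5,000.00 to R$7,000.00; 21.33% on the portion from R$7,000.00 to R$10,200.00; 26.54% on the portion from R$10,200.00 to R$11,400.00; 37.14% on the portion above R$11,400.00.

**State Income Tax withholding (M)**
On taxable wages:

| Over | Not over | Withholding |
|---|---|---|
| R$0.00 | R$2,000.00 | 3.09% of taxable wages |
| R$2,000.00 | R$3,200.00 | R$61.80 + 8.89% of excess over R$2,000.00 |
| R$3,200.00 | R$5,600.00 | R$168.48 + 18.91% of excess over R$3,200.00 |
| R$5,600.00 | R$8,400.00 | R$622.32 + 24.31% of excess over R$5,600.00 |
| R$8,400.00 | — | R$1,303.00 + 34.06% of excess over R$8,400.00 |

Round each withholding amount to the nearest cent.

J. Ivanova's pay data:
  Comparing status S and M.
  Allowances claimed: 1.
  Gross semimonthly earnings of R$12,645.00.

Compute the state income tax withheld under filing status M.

State Income Tax (M): taxable = R$12,645.00 − 1×R$460.00 = R$12,185.00
  R$1,303.00 + 34.06% × (R$12,185.00 − R$8,400.00) = R$1,303.00 + 34.06% × R$3,785.00 = R$2,592.17

R$2,592.17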